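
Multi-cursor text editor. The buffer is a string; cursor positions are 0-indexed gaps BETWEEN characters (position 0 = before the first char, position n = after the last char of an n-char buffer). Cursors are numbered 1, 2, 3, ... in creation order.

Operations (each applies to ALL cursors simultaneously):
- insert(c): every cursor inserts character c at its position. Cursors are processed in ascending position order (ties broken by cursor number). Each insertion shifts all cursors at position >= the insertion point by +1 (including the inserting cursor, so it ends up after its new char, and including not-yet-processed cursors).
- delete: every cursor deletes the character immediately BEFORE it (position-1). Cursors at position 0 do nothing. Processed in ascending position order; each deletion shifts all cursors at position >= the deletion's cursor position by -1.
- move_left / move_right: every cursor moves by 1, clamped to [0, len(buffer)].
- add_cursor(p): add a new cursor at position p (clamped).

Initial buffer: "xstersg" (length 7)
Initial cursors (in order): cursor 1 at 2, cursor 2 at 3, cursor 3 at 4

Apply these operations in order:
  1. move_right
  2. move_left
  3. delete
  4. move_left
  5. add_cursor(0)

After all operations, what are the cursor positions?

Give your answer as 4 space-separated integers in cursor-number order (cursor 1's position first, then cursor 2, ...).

Answer: 0 0 0 0

Derivation:
After op 1 (move_right): buffer="xstersg" (len 7), cursors c1@3 c2@4 c3@5, authorship .......
After op 2 (move_left): buffer="xstersg" (len 7), cursors c1@2 c2@3 c3@4, authorship .......
After op 3 (delete): buffer="xrsg" (len 4), cursors c1@1 c2@1 c3@1, authorship ....
After op 4 (move_left): buffer="xrsg" (len 4), cursors c1@0 c2@0 c3@0, authorship ....
After op 5 (add_cursor(0)): buffer="xrsg" (len 4), cursors c1@0 c2@0 c3@0 c4@0, authorship ....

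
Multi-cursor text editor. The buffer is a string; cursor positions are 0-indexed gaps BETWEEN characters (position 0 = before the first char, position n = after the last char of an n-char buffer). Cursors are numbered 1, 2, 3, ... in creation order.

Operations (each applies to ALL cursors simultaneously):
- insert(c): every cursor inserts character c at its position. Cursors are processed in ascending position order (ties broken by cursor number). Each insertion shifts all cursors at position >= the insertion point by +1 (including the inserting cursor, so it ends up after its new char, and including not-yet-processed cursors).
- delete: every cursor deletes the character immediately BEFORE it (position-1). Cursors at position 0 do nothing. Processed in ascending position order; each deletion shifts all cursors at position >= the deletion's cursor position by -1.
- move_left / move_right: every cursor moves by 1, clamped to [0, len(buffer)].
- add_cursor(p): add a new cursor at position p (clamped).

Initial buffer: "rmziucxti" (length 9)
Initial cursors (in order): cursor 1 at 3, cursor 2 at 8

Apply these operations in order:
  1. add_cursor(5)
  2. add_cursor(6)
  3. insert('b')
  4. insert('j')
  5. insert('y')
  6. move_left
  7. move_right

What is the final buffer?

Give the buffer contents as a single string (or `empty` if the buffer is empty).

Answer: rmzbjyiubjycbjyxtbjyi

Derivation:
After op 1 (add_cursor(5)): buffer="rmziucxti" (len 9), cursors c1@3 c3@5 c2@8, authorship .........
After op 2 (add_cursor(6)): buffer="rmziucxti" (len 9), cursors c1@3 c3@5 c4@6 c2@8, authorship .........
After op 3 (insert('b')): buffer="rmzbiubcbxtbi" (len 13), cursors c1@4 c3@7 c4@9 c2@12, authorship ...1..3.4..2.
After op 4 (insert('j')): buffer="rmzbjiubjcbjxtbji" (len 17), cursors c1@5 c3@9 c4@12 c2@16, authorship ...11..33.44..22.
After op 5 (insert('y')): buffer="rmzbjyiubjycbjyxtbjyi" (len 21), cursors c1@6 c3@11 c4@15 c2@20, authorship ...111..333.444..222.
After op 6 (move_left): buffer="rmzbjyiubjycbjyxtbjyi" (len 21), cursors c1@5 c3@10 c4@14 c2@19, authorship ...111..333.444..222.
After op 7 (move_right): buffer="rmzbjyiubjycbjyxtbjyi" (len 21), cursors c1@6 c3@11 c4@15 c2@20, authorship ...111..333.444..222.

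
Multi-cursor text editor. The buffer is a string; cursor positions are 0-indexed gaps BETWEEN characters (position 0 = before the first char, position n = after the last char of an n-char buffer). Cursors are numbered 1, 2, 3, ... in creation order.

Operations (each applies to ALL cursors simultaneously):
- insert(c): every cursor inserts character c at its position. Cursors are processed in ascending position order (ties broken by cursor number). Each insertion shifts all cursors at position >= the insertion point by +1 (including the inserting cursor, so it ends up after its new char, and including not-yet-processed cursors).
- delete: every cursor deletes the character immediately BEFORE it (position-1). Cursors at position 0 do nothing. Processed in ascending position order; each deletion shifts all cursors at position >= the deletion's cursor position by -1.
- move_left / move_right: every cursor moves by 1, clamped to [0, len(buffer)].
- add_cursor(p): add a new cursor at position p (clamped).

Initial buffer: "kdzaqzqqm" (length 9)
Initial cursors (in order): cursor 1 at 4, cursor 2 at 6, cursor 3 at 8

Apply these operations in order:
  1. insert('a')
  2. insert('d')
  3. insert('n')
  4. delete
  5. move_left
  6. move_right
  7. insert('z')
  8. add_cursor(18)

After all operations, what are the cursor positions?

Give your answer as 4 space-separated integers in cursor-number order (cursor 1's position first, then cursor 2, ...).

Answer: 7 12 17 18

Derivation:
After op 1 (insert('a')): buffer="kdzaaqzaqqam" (len 12), cursors c1@5 c2@8 c3@11, authorship ....1..2..3.
After op 2 (insert('d')): buffer="kdzaadqzadqqadm" (len 15), cursors c1@6 c2@10 c3@14, authorship ....11..22..33.
After op 3 (insert('n')): buffer="kdzaadnqzadnqqadnm" (len 18), cursors c1@7 c2@12 c3@17, authorship ....111..222..333.
After op 4 (delete): buffer="kdzaadqzadqqadm" (len 15), cursors c1@6 c2@10 c3@14, authorship ....11..22..33.
After op 5 (move_left): buffer="kdzaadqzadqqadm" (len 15), cursors c1@5 c2@9 c3@13, authorship ....11..22..33.
After op 6 (move_right): buffer="kdzaadqzadqqadm" (len 15), cursors c1@6 c2@10 c3@14, authorship ....11..22..33.
After op 7 (insert('z')): buffer="kdzaadzqzadzqqadzm" (len 18), cursors c1@7 c2@12 c3@17, authorship ....111..222..333.
After op 8 (add_cursor(18)): buffer="kdzaadzqzadzqqadzm" (len 18), cursors c1@7 c2@12 c3@17 c4@18, authorship ....111..222..333.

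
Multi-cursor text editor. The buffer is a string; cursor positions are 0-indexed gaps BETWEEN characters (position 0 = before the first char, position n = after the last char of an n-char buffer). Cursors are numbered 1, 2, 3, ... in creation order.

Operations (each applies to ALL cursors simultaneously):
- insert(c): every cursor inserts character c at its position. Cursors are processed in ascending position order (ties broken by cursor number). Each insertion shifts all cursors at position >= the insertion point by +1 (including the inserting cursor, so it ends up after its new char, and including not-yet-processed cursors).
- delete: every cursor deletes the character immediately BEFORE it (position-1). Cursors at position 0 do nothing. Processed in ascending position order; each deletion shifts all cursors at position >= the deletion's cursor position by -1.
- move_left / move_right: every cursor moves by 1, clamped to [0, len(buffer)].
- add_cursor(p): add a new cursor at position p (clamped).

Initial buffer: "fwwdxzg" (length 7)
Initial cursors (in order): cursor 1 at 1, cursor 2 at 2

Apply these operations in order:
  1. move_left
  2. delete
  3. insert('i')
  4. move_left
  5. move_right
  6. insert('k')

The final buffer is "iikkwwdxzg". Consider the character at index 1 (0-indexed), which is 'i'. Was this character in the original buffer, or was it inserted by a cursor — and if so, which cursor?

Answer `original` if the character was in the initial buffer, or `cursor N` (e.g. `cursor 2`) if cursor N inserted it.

After op 1 (move_left): buffer="fwwdxzg" (len 7), cursors c1@0 c2@1, authorship .......
After op 2 (delete): buffer="wwdxzg" (len 6), cursors c1@0 c2@0, authorship ......
After op 3 (insert('i')): buffer="iiwwdxzg" (len 8), cursors c1@2 c2@2, authorship 12......
After op 4 (move_left): buffer="iiwwdxzg" (len 8), cursors c1@1 c2@1, authorship 12......
After op 5 (move_right): buffer="iiwwdxzg" (len 8), cursors c1@2 c2@2, authorship 12......
After op 6 (insert('k')): buffer="iikkwwdxzg" (len 10), cursors c1@4 c2@4, authorship 1212......
Authorship (.=original, N=cursor N): 1 2 1 2 . . . . . .
Index 1: author = 2

Answer: cursor 2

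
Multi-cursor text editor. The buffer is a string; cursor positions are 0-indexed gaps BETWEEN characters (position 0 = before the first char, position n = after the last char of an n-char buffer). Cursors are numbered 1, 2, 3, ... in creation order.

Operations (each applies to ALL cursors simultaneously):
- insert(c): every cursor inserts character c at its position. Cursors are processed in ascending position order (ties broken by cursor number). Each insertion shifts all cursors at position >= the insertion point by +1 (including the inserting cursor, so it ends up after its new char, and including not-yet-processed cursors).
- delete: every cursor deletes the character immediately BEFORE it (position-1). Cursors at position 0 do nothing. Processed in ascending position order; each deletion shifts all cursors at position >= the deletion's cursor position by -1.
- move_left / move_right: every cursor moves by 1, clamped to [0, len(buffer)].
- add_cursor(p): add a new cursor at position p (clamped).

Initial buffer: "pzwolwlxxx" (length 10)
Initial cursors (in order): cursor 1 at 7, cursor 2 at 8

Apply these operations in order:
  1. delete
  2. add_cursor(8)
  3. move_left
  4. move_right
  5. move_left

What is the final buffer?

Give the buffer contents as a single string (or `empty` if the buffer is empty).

Answer: pzwolwxx

Derivation:
After op 1 (delete): buffer="pzwolwxx" (len 8), cursors c1@6 c2@6, authorship ........
After op 2 (add_cursor(8)): buffer="pzwolwxx" (len 8), cursors c1@6 c2@6 c3@8, authorship ........
After op 3 (move_left): buffer="pzwolwxx" (len 8), cursors c1@5 c2@5 c3@7, authorship ........
After op 4 (move_right): buffer="pzwolwxx" (len 8), cursors c1@6 c2@6 c3@8, authorship ........
After op 5 (move_left): buffer="pzwolwxx" (len 8), cursors c1@5 c2@5 c3@7, authorship ........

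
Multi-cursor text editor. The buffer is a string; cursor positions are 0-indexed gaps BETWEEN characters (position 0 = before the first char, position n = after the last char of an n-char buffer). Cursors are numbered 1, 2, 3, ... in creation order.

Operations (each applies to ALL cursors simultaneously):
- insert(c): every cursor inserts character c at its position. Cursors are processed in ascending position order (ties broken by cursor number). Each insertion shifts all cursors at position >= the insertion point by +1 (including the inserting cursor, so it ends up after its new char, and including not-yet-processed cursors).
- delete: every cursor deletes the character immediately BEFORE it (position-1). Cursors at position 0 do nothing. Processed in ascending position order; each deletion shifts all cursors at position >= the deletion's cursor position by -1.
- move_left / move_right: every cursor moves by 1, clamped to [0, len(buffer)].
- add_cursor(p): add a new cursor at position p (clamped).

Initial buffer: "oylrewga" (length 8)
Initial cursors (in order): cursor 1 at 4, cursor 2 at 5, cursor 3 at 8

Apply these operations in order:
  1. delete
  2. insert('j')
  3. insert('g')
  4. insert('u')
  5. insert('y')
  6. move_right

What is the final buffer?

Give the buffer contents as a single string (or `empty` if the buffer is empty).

After op 1 (delete): buffer="oylwg" (len 5), cursors c1@3 c2@3 c3@5, authorship .....
After op 2 (insert('j')): buffer="oyljjwgj" (len 8), cursors c1@5 c2@5 c3@8, authorship ...12..3
After op 3 (insert('g')): buffer="oyljjggwgjg" (len 11), cursors c1@7 c2@7 c3@11, authorship ...1212..33
After op 4 (insert('u')): buffer="oyljjgguuwgjgu" (len 14), cursors c1@9 c2@9 c3@14, authorship ...121212..333
After op 5 (insert('y')): buffer="oyljjgguuyywgjguy" (len 17), cursors c1@11 c2@11 c3@17, authorship ...12121212..3333
After op 6 (move_right): buffer="oyljjgguuyywgjguy" (len 17), cursors c1@12 c2@12 c3@17, authorship ...12121212..3333

Answer: oyljjgguuyywgjguy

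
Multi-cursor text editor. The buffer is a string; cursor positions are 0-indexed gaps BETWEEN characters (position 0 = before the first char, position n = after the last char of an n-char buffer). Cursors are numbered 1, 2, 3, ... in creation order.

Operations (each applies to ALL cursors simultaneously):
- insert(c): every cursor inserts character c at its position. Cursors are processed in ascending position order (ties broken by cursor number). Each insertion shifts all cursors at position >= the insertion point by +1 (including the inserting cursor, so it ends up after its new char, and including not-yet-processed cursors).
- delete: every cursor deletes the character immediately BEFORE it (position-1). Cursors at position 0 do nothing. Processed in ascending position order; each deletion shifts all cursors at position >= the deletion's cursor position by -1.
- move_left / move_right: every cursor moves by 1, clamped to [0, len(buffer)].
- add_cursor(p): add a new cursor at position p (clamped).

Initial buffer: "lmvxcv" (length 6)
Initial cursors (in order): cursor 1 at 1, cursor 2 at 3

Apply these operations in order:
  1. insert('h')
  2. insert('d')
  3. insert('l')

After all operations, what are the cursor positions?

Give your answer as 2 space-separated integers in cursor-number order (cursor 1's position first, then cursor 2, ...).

Answer: 4 9

Derivation:
After op 1 (insert('h')): buffer="lhmvhxcv" (len 8), cursors c1@2 c2@5, authorship .1..2...
After op 2 (insert('d')): buffer="lhdmvhdxcv" (len 10), cursors c1@3 c2@7, authorship .11..22...
After op 3 (insert('l')): buffer="lhdlmvhdlxcv" (len 12), cursors c1@4 c2@9, authorship .111..222...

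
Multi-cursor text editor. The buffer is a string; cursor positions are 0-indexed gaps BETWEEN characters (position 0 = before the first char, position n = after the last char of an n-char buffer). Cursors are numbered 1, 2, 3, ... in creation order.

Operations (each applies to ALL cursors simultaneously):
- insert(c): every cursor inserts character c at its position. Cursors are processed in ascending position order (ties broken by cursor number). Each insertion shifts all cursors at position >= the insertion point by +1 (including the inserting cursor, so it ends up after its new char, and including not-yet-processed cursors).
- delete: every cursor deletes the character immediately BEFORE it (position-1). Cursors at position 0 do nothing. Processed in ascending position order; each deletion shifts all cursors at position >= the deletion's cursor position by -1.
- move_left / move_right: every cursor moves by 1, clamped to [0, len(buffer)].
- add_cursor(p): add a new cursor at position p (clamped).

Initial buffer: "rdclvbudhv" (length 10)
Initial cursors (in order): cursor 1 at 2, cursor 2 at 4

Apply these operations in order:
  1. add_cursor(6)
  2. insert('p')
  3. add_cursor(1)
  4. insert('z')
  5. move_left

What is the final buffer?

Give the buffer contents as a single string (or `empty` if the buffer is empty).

Answer: rzdpzclpzvbpzudhv

Derivation:
After op 1 (add_cursor(6)): buffer="rdclvbudhv" (len 10), cursors c1@2 c2@4 c3@6, authorship ..........
After op 2 (insert('p')): buffer="rdpclpvbpudhv" (len 13), cursors c1@3 c2@6 c3@9, authorship ..1..2..3....
After op 3 (add_cursor(1)): buffer="rdpclpvbpudhv" (len 13), cursors c4@1 c1@3 c2@6 c3@9, authorship ..1..2..3....
After op 4 (insert('z')): buffer="rzdpzclpzvbpzudhv" (len 17), cursors c4@2 c1@5 c2@9 c3@13, authorship .4.11..22..33....
After op 5 (move_left): buffer="rzdpzclpzvbpzudhv" (len 17), cursors c4@1 c1@4 c2@8 c3@12, authorship .4.11..22..33....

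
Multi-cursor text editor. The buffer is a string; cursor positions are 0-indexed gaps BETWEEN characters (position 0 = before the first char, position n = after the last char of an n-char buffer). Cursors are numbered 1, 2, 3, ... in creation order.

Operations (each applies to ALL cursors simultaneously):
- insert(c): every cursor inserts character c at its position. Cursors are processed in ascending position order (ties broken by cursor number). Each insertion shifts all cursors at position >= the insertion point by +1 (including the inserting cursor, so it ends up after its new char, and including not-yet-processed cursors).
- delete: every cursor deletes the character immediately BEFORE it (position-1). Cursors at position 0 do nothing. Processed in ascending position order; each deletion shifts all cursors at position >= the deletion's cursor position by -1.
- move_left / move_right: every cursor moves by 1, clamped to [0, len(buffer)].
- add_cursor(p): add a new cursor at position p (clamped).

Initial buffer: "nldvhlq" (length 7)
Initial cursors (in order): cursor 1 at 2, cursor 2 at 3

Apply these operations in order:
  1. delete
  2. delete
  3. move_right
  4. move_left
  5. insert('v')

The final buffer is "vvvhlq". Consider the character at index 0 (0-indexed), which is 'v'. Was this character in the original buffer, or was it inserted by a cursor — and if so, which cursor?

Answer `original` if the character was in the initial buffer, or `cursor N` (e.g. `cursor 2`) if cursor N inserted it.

After op 1 (delete): buffer="nvhlq" (len 5), cursors c1@1 c2@1, authorship .....
After op 2 (delete): buffer="vhlq" (len 4), cursors c1@0 c2@0, authorship ....
After op 3 (move_right): buffer="vhlq" (len 4), cursors c1@1 c2@1, authorship ....
After op 4 (move_left): buffer="vhlq" (len 4), cursors c1@0 c2@0, authorship ....
After op 5 (insert('v')): buffer="vvvhlq" (len 6), cursors c1@2 c2@2, authorship 12....
Authorship (.=original, N=cursor N): 1 2 . . . .
Index 0: author = 1

Answer: cursor 1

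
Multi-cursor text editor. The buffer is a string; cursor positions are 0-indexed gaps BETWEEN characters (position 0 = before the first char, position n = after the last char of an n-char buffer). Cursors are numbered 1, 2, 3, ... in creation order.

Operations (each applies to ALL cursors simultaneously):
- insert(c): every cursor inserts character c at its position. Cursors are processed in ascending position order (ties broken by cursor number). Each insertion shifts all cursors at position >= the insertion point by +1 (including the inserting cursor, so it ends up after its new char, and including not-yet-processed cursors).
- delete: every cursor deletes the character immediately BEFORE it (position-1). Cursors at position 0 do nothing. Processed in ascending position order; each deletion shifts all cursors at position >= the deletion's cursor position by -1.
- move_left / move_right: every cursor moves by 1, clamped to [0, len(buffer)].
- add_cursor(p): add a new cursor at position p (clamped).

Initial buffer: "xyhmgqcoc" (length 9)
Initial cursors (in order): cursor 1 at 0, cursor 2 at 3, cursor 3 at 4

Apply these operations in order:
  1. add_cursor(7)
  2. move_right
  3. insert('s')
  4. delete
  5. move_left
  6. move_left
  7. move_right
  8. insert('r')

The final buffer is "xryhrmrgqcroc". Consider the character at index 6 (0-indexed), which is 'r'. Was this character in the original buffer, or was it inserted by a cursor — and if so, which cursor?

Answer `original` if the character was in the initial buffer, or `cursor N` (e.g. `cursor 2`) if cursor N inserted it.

After op 1 (add_cursor(7)): buffer="xyhmgqcoc" (len 9), cursors c1@0 c2@3 c3@4 c4@7, authorship .........
After op 2 (move_right): buffer="xyhmgqcoc" (len 9), cursors c1@1 c2@4 c3@5 c4@8, authorship .........
After op 3 (insert('s')): buffer="xsyhmsgsqcosc" (len 13), cursors c1@2 c2@6 c3@8 c4@12, authorship .1...2.3...4.
After op 4 (delete): buffer="xyhmgqcoc" (len 9), cursors c1@1 c2@4 c3@5 c4@8, authorship .........
After op 5 (move_left): buffer="xyhmgqcoc" (len 9), cursors c1@0 c2@3 c3@4 c4@7, authorship .........
After op 6 (move_left): buffer="xyhmgqcoc" (len 9), cursors c1@0 c2@2 c3@3 c4@6, authorship .........
After op 7 (move_right): buffer="xyhmgqcoc" (len 9), cursors c1@1 c2@3 c3@4 c4@7, authorship .........
After op 8 (insert('r')): buffer="xryhrmrgqcroc" (len 13), cursors c1@2 c2@5 c3@7 c4@11, authorship .1..2.3...4..
Authorship (.=original, N=cursor N): . 1 . . 2 . 3 . . . 4 . .
Index 6: author = 3

Answer: cursor 3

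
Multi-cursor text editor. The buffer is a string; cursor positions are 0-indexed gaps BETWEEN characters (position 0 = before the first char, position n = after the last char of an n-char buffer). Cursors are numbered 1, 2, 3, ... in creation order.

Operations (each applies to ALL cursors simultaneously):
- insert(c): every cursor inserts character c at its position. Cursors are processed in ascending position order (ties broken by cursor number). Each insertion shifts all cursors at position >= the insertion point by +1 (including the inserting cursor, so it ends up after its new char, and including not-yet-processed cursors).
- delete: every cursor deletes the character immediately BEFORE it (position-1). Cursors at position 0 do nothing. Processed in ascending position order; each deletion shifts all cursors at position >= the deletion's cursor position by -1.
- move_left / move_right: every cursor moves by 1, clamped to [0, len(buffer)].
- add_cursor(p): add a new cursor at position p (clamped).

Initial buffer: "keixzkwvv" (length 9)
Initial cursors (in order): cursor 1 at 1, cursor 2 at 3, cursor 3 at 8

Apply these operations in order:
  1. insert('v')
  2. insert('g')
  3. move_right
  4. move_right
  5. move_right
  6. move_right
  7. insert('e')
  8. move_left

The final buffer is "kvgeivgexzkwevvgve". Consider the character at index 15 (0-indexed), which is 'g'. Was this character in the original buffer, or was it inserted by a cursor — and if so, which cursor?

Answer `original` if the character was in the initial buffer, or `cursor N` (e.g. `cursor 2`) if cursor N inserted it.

Answer: cursor 3

Derivation:
After op 1 (insert('v')): buffer="kveivxzkwvvv" (len 12), cursors c1@2 c2@5 c3@11, authorship .1..2.....3.
After op 2 (insert('g')): buffer="kvgeivgxzkwvvgv" (len 15), cursors c1@3 c2@7 c3@14, authorship .11..22.....33.
After op 3 (move_right): buffer="kvgeivgxzkwvvgv" (len 15), cursors c1@4 c2@8 c3@15, authorship .11..22.....33.
After op 4 (move_right): buffer="kvgeivgxzkwvvgv" (len 15), cursors c1@5 c2@9 c3@15, authorship .11..22.....33.
After op 5 (move_right): buffer="kvgeivgxzkwvvgv" (len 15), cursors c1@6 c2@10 c3@15, authorship .11..22.....33.
After op 6 (move_right): buffer="kvgeivgxzkwvvgv" (len 15), cursors c1@7 c2@11 c3@15, authorship .11..22.....33.
After op 7 (insert('e')): buffer="kvgeivgexzkwevvgve" (len 18), cursors c1@8 c2@13 c3@18, authorship .11..221....2.33.3
After op 8 (move_left): buffer="kvgeivgexzkwevvgve" (len 18), cursors c1@7 c2@12 c3@17, authorship .11..221....2.33.3
Authorship (.=original, N=cursor N): . 1 1 . . 2 2 1 . . . . 2 . 3 3 . 3
Index 15: author = 3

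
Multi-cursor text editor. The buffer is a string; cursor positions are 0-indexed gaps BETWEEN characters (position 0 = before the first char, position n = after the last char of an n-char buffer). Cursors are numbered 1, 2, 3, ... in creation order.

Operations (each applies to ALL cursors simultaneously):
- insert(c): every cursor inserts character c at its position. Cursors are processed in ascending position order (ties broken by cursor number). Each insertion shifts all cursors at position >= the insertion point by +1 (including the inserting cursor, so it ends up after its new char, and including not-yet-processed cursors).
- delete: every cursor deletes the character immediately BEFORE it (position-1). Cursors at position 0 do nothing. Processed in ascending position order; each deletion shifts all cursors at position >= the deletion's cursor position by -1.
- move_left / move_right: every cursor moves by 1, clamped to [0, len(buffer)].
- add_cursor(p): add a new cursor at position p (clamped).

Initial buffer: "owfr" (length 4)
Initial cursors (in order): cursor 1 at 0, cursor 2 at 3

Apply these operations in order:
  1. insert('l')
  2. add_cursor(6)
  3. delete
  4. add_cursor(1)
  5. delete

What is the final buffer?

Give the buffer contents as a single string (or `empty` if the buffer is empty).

After op 1 (insert('l')): buffer="lowflr" (len 6), cursors c1@1 c2@5, authorship 1...2.
After op 2 (add_cursor(6)): buffer="lowflr" (len 6), cursors c1@1 c2@5 c3@6, authorship 1...2.
After op 3 (delete): buffer="owf" (len 3), cursors c1@0 c2@3 c3@3, authorship ...
After op 4 (add_cursor(1)): buffer="owf" (len 3), cursors c1@0 c4@1 c2@3 c3@3, authorship ...
After op 5 (delete): buffer="" (len 0), cursors c1@0 c2@0 c3@0 c4@0, authorship 

Answer: empty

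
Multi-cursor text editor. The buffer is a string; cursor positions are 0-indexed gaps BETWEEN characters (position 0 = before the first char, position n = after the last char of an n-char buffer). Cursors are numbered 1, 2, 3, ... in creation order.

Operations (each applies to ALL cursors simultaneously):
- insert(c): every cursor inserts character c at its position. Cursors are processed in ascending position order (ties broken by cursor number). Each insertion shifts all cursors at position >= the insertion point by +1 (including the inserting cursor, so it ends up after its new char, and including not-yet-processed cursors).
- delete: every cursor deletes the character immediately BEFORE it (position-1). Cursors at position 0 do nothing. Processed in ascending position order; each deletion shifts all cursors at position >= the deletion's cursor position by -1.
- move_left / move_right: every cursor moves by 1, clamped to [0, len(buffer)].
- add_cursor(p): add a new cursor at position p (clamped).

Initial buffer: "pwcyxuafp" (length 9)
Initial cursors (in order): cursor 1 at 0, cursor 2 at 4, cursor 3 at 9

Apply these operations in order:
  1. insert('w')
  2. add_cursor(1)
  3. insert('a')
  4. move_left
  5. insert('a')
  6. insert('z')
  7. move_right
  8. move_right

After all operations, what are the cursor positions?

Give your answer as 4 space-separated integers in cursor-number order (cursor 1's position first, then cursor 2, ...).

After op 1 (insert('w')): buffer="wpwcywxuafpw" (len 12), cursors c1@1 c2@6 c3@12, authorship 1....2.....3
After op 2 (add_cursor(1)): buffer="wpwcywxuafpw" (len 12), cursors c1@1 c4@1 c2@6 c3@12, authorship 1....2.....3
After op 3 (insert('a')): buffer="waapwcywaxuafpwa" (len 16), cursors c1@3 c4@3 c2@9 c3@16, authorship 114....22.....33
After op 4 (move_left): buffer="waapwcywaxuafpwa" (len 16), cursors c1@2 c4@2 c2@8 c3@15, authorship 114....22.....33
After op 5 (insert('a')): buffer="waaaapwcywaaxuafpwaa" (len 20), cursors c1@4 c4@4 c2@11 c3@19, authorship 11144....222.....333
After op 6 (insert('z')): buffer="waaazzapwcywazaxuafpwaza" (len 24), cursors c1@6 c4@6 c2@14 c3@23, authorship 1114144....2222.....3333
After op 7 (move_right): buffer="waaazzapwcywazaxuafpwaza" (len 24), cursors c1@7 c4@7 c2@15 c3@24, authorship 1114144....2222.....3333
After op 8 (move_right): buffer="waaazzapwcywazaxuafpwaza" (len 24), cursors c1@8 c4@8 c2@16 c3@24, authorship 1114144....2222.....3333

Answer: 8 16 24 8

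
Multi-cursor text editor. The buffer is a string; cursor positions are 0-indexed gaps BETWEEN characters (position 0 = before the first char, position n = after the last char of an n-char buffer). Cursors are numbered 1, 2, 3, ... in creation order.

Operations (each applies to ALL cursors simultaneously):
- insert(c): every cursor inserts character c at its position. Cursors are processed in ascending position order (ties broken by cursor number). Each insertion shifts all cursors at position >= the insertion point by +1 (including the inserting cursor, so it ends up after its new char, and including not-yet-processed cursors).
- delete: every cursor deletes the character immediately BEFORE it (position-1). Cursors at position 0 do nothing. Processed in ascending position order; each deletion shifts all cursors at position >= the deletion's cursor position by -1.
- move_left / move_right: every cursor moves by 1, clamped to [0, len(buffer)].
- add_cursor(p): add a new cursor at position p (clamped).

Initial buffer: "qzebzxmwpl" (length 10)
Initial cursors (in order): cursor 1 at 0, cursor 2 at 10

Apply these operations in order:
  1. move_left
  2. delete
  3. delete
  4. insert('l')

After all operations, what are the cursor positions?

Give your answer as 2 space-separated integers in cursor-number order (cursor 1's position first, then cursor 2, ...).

After op 1 (move_left): buffer="qzebzxmwpl" (len 10), cursors c1@0 c2@9, authorship ..........
After op 2 (delete): buffer="qzebzxmwl" (len 9), cursors c1@0 c2@8, authorship .........
After op 3 (delete): buffer="qzebzxml" (len 8), cursors c1@0 c2@7, authorship ........
After op 4 (insert('l')): buffer="lqzebzxmll" (len 10), cursors c1@1 c2@9, authorship 1.......2.

Answer: 1 9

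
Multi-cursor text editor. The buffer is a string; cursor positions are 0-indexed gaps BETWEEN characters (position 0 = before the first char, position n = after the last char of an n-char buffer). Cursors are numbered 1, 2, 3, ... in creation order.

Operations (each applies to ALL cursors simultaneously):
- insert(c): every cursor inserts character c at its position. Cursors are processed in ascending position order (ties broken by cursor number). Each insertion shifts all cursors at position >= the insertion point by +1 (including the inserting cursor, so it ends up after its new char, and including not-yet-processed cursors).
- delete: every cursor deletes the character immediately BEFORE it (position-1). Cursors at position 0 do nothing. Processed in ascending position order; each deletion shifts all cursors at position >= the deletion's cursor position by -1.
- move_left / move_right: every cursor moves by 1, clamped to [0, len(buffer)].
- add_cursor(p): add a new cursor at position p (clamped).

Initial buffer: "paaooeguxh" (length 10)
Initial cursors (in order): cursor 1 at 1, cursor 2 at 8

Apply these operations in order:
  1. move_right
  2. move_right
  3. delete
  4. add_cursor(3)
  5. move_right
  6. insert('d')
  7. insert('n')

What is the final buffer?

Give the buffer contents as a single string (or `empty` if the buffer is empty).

After op 1 (move_right): buffer="paaooeguxh" (len 10), cursors c1@2 c2@9, authorship ..........
After op 2 (move_right): buffer="paaooeguxh" (len 10), cursors c1@3 c2@10, authorship ..........
After op 3 (delete): buffer="paooegux" (len 8), cursors c1@2 c2@8, authorship ........
After op 4 (add_cursor(3)): buffer="paooegux" (len 8), cursors c1@2 c3@3 c2@8, authorship ........
After op 5 (move_right): buffer="paooegux" (len 8), cursors c1@3 c3@4 c2@8, authorship ........
After op 6 (insert('d')): buffer="paododeguxd" (len 11), cursors c1@4 c3@6 c2@11, authorship ...1.3....2
After op 7 (insert('n')): buffer="paodnodneguxdn" (len 14), cursors c1@5 c3@8 c2@14, authorship ...11.33....22

Answer: paodnodneguxdn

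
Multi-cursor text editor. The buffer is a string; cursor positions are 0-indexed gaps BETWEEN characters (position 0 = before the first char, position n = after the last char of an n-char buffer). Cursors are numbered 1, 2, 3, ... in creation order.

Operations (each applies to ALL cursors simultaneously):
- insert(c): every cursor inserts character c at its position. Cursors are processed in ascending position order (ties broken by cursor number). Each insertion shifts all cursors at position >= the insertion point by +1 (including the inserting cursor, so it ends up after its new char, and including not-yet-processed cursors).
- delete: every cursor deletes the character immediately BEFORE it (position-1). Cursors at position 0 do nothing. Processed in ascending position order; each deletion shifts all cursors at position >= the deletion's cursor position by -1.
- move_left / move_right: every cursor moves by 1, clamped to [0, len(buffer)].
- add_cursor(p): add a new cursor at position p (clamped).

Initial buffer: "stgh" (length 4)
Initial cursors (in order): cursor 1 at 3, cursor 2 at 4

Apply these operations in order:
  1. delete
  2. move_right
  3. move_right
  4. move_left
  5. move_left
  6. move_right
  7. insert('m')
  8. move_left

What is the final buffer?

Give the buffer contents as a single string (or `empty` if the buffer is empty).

Answer: smmt

Derivation:
After op 1 (delete): buffer="st" (len 2), cursors c1@2 c2@2, authorship ..
After op 2 (move_right): buffer="st" (len 2), cursors c1@2 c2@2, authorship ..
After op 3 (move_right): buffer="st" (len 2), cursors c1@2 c2@2, authorship ..
After op 4 (move_left): buffer="st" (len 2), cursors c1@1 c2@1, authorship ..
After op 5 (move_left): buffer="st" (len 2), cursors c1@0 c2@0, authorship ..
After op 6 (move_right): buffer="st" (len 2), cursors c1@1 c2@1, authorship ..
After op 7 (insert('m')): buffer="smmt" (len 4), cursors c1@3 c2@3, authorship .12.
After op 8 (move_left): buffer="smmt" (len 4), cursors c1@2 c2@2, authorship .12.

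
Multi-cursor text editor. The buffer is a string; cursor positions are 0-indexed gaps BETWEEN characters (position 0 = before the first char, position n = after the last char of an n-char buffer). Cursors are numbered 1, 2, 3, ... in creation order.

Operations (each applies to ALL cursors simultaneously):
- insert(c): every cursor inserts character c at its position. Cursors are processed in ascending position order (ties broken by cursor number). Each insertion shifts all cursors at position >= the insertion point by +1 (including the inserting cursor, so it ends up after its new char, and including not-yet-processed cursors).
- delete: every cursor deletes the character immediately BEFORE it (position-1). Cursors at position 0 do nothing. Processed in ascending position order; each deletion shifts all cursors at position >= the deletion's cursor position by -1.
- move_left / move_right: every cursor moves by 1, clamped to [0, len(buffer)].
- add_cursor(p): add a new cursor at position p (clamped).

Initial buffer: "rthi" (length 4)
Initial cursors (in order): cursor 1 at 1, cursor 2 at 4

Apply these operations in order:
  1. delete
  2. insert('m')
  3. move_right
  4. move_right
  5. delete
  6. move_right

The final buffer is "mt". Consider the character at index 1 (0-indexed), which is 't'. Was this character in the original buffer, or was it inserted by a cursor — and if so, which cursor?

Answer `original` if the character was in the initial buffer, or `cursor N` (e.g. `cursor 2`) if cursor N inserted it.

Answer: original

Derivation:
After op 1 (delete): buffer="th" (len 2), cursors c1@0 c2@2, authorship ..
After op 2 (insert('m')): buffer="mthm" (len 4), cursors c1@1 c2@4, authorship 1..2
After op 3 (move_right): buffer="mthm" (len 4), cursors c1@2 c2@4, authorship 1..2
After op 4 (move_right): buffer="mthm" (len 4), cursors c1@3 c2@4, authorship 1..2
After op 5 (delete): buffer="mt" (len 2), cursors c1@2 c2@2, authorship 1.
After op 6 (move_right): buffer="mt" (len 2), cursors c1@2 c2@2, authorship 1.
Authorship (.=original, N=cursor N): 1 .
Index 1: author = original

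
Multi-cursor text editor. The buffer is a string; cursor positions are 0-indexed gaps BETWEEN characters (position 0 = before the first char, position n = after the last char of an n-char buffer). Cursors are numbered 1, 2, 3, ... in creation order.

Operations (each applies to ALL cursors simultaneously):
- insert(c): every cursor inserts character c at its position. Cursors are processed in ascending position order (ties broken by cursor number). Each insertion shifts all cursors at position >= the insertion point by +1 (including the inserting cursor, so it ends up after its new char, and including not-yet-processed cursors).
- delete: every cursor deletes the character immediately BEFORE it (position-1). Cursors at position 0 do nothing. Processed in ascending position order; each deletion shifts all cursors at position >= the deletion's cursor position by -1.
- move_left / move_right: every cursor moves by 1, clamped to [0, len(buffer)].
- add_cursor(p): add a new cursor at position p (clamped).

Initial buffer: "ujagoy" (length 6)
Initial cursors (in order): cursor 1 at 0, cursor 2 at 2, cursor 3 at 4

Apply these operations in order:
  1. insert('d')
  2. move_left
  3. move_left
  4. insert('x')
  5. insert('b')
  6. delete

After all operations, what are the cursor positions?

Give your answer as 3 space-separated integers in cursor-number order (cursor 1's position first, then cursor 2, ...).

After op 1 (insert('d')): buffer="dujdagdoy" (len 9), cursors c1@1 c2@4 c3@7, authorship 1..2..3..
After op 2 (move_left): buffer="dujdagdoy" (len 9), cursors c1@0 c2@3 c3@6, authorship 1..2..3..
After op 3 (move_left): buffer="dujdagdoy" (len 9), cursors c1@0 c2@2 c3@5, authorship 1..2..3..
After op 4 (insert('x')): buffer="xduxjdaxgdoy" (len 12), cursors c1@1 c2@4 c3@8, authorship 11.2.2.3.3..
After op 5 (insert('b')): buffer="xbduxbjdaxbgdoy" (len 15), cursors c1@2 c2@6 c3@11, authorship 111.22.2.33.3..
After op 6 (delete): buffer="xduxjdaxgdoy" (len 12), cursors c1@1 c2@4 c3@8, authorship 11.2.2.3.3..

Answer: 1 4 8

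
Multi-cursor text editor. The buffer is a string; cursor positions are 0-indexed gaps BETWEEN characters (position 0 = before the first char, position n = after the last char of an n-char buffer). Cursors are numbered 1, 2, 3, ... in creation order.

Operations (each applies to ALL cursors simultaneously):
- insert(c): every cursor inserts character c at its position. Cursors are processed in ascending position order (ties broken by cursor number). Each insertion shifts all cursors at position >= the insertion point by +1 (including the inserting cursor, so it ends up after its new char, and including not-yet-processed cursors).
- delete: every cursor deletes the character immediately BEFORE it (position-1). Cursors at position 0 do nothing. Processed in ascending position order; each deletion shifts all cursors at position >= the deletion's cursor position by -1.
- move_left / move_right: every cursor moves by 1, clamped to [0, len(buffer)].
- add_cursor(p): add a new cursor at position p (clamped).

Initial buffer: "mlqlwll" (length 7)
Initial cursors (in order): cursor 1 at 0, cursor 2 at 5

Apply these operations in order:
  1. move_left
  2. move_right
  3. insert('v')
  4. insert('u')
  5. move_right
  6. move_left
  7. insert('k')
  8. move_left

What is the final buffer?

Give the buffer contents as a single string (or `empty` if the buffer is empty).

After op 1 (move_left): buffer="mlqlwll" (len 7), cursors c1@0 c2@4, authorship .......
After op 2 (move_right): buffer="mlqlwll" (len 7), cursors c1@1 c2@5, authorship .......
After op 3 (insert('v')): buffer="mvlqlwvll" (len 9), cursors c1@2 c2@7, authorship .1....2..
After op 4 (insert('u')): buffer="mvulqlwvull" (len 11), cursors c1@3 c2@9, authorship .11....22..
After op 5 (move_right): buffer="mvulqlwvull" (len 11), cursors c1@4 c2@10, authorship .11....22..
After op 6 (move_left): buffer="mvulqlwvull" (len 11), cursors c1@3 c2@9, authorship .11....22..
After op 7 (insert('k')): buffer="mvuklqlwvukll" (len 13), cursors c1@4 c2@11, authorship .111....222..
After op 8 (move_left): buffer="mvuklqlwvukll" (len 13), cursors c1@3 c2@10, authorship .111....222..

Answer: mvuklqlwvukll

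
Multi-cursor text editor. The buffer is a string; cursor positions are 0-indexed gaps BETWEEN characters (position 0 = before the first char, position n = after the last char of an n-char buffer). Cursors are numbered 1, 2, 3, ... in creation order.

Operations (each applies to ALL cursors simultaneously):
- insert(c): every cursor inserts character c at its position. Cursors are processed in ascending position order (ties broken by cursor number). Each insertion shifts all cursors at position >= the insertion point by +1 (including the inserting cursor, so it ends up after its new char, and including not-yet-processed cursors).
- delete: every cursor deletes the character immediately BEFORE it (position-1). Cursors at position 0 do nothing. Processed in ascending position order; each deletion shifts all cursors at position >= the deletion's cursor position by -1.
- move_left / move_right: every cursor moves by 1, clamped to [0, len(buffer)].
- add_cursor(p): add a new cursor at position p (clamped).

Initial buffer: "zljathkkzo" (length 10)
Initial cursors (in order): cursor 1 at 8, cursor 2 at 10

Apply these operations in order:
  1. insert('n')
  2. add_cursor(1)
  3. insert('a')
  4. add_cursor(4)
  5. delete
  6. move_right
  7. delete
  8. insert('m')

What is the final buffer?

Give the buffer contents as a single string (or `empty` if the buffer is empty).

Answer: zmmthkknmom

Derivation:
After op 1 (insert('n')): buffer="zljathkknzon" (len 12), cursors c1@9 c2@12, authorship ........1..2
After op 2 (add_cursor(1)): buffer="zljathkknzon" (len 12), cursors c3@1 c1@9 c2@12, authorship ........1..2
After op 3 (insert('a')): buffer="zaljathkknazona" (len 15), cursors c3@2 c1@11 c2@15, authorship .3.......11..22
After op 4 (add_cursor(4)): buffer="zaljathkknazona" (len 15), cursors c3@2 c4@4 c1@11 c2@15, authorship .3.......11..22
After op 5 (delete): buffer="zlathkknzon" (len 11), cursors c3@1 c4@2 c1@8 c2@11, authorship .......1..2
After op 6 (move_right): buffer="zlathkknzon" (len 11), cursors c3@2 c4@3 c1@9 c2@11, authorship .......1..2
After op 7 (delete): buffer="zthkkno" (len 7), cursors c3@1 c4@1 c1@6 c2@7, authorship .....1.
After op 8 (insert('m')): buffer="zmmthkknmom" (len 11), cursors c3@3 c4@3 c1@9 c2@11, authorship .34....11.2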